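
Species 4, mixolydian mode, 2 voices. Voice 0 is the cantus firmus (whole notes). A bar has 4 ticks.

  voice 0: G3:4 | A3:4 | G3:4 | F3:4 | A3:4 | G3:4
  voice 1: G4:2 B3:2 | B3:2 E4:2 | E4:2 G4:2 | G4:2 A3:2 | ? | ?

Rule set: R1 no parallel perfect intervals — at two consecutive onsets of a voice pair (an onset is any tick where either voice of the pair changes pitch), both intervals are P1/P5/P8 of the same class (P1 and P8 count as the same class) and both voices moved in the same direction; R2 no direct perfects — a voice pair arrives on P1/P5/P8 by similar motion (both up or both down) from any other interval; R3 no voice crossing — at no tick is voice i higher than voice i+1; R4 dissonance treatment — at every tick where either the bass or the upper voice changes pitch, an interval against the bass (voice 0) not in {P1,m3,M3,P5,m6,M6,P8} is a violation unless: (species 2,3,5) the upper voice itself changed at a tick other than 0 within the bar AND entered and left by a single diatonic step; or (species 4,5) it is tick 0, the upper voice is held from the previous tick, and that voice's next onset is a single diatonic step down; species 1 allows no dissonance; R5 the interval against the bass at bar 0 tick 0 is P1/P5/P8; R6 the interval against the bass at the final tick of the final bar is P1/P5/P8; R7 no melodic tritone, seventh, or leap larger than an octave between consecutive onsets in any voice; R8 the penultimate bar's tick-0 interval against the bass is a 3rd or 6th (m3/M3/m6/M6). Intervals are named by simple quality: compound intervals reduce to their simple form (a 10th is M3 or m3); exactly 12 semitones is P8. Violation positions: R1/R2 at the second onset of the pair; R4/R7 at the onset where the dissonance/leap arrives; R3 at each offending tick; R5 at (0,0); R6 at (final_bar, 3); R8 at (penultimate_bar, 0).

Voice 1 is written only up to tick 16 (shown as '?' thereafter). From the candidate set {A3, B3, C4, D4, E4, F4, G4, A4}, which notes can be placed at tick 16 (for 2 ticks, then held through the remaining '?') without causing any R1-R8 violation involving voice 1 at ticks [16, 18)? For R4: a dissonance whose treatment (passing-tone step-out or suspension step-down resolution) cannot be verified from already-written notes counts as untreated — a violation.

A3: violates R8
B3: violates R4,R8
C4: legal
D4: violates R4,R8
E4: violates R2,R8
F4: legal
G4: violates R4,R7,R8
A4: violates R2,R8

{C4, F4}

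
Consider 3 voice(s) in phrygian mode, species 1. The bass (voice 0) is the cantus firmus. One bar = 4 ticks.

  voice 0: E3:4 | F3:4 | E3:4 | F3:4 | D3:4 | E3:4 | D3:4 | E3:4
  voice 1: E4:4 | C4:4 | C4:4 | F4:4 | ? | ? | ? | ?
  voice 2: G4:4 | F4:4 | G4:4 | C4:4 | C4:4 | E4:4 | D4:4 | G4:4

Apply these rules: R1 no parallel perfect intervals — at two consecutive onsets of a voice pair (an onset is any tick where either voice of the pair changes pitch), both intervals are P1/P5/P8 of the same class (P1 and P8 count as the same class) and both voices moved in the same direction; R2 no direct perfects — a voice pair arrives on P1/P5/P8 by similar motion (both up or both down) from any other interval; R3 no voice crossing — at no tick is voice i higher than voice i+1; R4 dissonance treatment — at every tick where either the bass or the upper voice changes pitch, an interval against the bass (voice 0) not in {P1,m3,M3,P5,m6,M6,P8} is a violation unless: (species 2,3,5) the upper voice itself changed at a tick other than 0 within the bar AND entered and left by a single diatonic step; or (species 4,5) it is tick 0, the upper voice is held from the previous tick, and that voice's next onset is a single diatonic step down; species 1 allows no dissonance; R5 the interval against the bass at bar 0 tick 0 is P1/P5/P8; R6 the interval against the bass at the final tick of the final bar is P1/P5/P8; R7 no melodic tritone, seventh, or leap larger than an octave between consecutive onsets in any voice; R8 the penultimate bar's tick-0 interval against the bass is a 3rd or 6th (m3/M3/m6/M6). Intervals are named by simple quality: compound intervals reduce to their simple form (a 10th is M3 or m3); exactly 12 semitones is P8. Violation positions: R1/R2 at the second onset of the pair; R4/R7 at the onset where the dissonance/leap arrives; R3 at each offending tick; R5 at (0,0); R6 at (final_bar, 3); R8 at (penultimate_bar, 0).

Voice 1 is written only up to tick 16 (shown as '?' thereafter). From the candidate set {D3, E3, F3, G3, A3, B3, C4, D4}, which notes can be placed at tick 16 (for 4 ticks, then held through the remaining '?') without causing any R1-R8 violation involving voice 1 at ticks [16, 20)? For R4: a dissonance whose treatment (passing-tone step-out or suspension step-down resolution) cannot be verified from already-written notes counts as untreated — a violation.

{F3}

D3: violates R1,R7
E3: violates R4,R7
F3: legal
G3: violates R4,R7
A3: violates R2
B3: violates R7
C4: violates R4
D4: violates R1,R3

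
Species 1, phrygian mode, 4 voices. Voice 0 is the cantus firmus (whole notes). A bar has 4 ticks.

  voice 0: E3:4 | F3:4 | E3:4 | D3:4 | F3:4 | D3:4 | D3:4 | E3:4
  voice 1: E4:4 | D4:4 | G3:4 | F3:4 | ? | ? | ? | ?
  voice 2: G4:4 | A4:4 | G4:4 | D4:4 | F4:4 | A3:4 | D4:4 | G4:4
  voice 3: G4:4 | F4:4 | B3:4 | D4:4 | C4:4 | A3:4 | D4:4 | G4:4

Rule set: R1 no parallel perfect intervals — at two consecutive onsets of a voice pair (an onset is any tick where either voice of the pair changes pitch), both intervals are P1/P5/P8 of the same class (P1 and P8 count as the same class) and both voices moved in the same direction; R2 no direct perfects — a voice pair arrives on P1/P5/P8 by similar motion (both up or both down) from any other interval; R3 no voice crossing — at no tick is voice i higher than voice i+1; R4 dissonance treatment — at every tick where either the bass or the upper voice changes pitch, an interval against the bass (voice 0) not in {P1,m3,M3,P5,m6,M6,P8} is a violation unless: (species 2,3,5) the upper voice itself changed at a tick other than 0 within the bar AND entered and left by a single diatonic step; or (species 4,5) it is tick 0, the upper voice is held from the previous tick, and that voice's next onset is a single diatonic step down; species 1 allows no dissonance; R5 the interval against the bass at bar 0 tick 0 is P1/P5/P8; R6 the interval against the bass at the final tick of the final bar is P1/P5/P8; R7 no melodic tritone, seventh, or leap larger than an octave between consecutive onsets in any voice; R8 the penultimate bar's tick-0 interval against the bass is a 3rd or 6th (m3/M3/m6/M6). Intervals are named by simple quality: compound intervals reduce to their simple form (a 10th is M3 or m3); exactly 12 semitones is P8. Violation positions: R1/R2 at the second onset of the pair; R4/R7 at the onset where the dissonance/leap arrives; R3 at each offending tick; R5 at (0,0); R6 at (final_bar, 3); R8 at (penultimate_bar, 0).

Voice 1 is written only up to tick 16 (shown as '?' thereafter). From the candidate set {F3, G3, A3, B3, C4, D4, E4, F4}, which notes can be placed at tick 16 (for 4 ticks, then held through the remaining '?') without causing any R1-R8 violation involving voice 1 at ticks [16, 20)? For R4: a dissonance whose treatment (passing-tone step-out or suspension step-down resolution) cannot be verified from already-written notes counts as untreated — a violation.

{A3, D4, F3}

F3: legal
G3: violates R4
A3: legal
B3: violates R4,R7
C4: violates R2
D4: legal
E4: violates R4,R7
F4: violates R2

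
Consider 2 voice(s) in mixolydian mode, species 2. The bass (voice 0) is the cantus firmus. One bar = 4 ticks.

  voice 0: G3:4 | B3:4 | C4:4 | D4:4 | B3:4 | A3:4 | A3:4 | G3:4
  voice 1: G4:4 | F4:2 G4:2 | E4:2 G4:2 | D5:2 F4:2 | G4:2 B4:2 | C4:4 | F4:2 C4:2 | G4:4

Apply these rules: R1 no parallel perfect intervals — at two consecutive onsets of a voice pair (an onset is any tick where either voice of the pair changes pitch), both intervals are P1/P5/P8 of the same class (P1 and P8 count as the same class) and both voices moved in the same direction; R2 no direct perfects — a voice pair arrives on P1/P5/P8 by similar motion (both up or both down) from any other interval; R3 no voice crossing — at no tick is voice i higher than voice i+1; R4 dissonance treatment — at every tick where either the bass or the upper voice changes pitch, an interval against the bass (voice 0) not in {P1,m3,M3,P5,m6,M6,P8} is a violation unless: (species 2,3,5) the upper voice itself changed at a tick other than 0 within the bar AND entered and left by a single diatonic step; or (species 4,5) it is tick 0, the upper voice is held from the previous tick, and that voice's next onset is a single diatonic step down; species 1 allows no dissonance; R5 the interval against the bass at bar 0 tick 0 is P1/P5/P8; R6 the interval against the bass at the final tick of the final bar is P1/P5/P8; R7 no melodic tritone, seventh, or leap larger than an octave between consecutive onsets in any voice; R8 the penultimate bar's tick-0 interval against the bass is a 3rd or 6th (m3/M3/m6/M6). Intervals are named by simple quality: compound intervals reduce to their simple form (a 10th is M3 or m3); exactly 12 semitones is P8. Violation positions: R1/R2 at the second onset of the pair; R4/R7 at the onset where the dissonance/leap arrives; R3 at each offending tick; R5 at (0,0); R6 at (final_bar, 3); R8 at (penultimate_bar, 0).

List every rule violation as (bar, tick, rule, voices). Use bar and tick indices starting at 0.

bar 0: v0=G3 v1=G4 downbeat P8
bar 1: v0=B3 v1=F4 downbeat TT
bar 2: v0=C4 v1=E4 downbeat M3
bar 3: v0=D4 v1=D5 downbeat P8
bar 4: v0=B3 v1=G4 downbeat m6
bar 5: v0=A3 v1=C4 downbeat m3
bar 6: v0=A3 v1=F4 downbeat m6
bar 7: v0=G3 v1=G4 downbeat P8
  -> R4 @ bar 1 tick 0 v(0, 1): B3/F4 TT untreated
  -> R2 @ bar 3 tick 0 v(0, 1): C4/G4 P5 -> D4/D5 P8 similar
  -> R7 @ bar 5 tick 0 v(1,): B4->C4 leap 11st

(1, 0, R4, (0, 1))
(3, 0, R2, (0, 1))
(5, 0, R7, (1,))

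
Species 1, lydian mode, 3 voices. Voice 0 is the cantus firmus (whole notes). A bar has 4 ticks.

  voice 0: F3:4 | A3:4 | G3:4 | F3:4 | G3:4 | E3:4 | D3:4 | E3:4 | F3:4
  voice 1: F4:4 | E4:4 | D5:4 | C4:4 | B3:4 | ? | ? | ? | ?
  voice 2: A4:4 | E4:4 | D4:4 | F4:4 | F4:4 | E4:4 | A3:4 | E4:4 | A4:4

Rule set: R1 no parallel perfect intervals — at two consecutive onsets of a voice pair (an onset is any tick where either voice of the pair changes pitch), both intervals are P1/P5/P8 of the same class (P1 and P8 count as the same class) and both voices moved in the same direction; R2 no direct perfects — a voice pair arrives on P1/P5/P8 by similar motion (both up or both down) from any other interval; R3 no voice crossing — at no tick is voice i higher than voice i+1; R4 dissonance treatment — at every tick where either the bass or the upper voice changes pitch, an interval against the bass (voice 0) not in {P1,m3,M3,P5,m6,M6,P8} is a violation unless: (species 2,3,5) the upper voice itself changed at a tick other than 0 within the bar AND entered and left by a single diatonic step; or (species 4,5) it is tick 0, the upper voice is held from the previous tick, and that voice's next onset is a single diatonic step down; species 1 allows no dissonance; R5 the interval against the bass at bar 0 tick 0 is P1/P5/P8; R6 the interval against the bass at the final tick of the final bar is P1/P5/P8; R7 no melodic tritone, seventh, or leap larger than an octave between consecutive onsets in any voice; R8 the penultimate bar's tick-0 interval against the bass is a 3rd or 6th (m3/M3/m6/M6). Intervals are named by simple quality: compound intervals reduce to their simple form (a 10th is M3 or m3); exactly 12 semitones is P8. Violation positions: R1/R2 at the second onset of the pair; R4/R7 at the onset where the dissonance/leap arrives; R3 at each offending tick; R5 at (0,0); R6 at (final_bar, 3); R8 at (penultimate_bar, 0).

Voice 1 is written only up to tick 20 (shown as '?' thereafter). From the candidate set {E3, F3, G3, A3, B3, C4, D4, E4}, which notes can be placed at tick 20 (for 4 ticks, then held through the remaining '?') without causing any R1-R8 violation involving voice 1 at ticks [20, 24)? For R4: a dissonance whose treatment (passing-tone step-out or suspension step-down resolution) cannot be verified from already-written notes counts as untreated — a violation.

{B3, C4, E4, G3}

E3: violates R2
F3: violates R4,R7
G3: legal
A3: violates R2,R4
B3: legal
C4: legal
D4: violates R4
E4: legal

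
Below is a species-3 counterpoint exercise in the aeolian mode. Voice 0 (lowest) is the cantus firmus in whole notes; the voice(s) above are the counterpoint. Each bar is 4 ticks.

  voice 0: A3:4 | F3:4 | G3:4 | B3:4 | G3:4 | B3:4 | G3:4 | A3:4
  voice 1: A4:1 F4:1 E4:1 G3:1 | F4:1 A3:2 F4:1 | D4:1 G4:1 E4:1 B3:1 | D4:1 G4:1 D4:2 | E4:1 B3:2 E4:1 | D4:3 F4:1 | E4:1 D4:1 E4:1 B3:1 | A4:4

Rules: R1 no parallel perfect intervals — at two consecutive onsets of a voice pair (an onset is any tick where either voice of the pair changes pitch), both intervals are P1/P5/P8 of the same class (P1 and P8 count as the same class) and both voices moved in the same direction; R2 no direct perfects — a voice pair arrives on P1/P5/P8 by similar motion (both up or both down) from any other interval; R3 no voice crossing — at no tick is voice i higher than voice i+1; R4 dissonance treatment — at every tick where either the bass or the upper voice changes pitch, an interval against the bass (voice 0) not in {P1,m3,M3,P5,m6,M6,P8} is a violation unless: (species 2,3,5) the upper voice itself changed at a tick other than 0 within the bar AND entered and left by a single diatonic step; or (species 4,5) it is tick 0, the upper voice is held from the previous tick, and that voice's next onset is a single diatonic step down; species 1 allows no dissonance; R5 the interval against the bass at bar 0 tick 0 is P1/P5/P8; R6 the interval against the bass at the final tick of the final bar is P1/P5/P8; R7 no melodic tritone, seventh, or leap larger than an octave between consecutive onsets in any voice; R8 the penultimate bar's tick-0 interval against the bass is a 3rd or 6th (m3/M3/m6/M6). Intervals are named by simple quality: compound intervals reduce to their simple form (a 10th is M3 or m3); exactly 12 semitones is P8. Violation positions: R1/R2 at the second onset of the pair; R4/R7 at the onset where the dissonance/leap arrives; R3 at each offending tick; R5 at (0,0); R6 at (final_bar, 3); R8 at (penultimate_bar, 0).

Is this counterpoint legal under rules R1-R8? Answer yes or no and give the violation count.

No (6 violations)

bar 0: v0=A3 v1=A4 (P8)
bar 1: v0=F3 v1=F4 (P8)
bar 2: v0=G3 v1=D4 (P5)
bar 3: v0=B3 v1=D4 (m3)
bar 4: v0=G3 v1=E4 (M6)
bar 5: v0=B3 v1=D4 (m3)
bar 6: v0=G3 v1=E4 (M6)
bar 7: v0=A3 v1=A4 (P8)
  R3 @ bar0.3: A3 above G3
  R4 @ bar0.3: A3/G3 M2 untreated
  R7 @ bar1.0: G3->F4 leap 10st
  R4 @ bar5.3: B3/F4 TT untreated
  R2 @ bar7.0: G3/B3 M3 -> A3/A4 P8 similar
  R7 @ bar7.0: B3->A4 leap 10st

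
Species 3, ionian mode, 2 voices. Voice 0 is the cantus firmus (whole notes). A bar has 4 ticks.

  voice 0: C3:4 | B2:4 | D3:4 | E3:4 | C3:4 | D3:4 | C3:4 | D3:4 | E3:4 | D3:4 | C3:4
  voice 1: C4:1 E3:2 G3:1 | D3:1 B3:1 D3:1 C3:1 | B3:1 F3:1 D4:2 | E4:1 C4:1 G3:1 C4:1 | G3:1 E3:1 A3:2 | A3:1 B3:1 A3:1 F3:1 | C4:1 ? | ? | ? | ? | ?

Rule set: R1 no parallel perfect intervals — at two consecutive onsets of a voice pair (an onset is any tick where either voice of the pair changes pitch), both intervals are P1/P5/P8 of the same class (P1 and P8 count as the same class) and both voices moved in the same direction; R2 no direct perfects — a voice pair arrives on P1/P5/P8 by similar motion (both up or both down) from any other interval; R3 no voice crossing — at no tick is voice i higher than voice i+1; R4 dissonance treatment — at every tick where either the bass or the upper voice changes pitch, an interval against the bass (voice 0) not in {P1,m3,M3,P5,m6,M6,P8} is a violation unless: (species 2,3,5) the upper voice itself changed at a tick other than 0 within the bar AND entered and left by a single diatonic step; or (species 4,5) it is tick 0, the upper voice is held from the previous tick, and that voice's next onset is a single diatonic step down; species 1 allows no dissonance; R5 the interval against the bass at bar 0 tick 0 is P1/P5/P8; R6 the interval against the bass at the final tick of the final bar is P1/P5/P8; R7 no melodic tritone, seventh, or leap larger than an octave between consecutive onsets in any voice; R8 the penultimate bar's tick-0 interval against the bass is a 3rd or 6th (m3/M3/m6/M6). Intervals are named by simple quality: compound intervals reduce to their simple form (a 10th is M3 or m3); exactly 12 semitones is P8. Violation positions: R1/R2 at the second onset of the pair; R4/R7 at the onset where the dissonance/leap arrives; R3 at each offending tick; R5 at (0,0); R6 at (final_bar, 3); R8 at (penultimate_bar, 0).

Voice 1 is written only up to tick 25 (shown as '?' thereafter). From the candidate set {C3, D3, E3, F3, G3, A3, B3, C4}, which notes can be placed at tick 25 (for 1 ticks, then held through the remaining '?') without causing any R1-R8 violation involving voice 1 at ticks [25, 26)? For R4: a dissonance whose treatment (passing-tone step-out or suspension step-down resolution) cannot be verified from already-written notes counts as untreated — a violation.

C3: legal
D3: violates R4,R7
E3: legal
F3: violates R4
G3: legal
A3: legal
B3: violates R4
C4: legal

{A3, C3, C4, E3, G3}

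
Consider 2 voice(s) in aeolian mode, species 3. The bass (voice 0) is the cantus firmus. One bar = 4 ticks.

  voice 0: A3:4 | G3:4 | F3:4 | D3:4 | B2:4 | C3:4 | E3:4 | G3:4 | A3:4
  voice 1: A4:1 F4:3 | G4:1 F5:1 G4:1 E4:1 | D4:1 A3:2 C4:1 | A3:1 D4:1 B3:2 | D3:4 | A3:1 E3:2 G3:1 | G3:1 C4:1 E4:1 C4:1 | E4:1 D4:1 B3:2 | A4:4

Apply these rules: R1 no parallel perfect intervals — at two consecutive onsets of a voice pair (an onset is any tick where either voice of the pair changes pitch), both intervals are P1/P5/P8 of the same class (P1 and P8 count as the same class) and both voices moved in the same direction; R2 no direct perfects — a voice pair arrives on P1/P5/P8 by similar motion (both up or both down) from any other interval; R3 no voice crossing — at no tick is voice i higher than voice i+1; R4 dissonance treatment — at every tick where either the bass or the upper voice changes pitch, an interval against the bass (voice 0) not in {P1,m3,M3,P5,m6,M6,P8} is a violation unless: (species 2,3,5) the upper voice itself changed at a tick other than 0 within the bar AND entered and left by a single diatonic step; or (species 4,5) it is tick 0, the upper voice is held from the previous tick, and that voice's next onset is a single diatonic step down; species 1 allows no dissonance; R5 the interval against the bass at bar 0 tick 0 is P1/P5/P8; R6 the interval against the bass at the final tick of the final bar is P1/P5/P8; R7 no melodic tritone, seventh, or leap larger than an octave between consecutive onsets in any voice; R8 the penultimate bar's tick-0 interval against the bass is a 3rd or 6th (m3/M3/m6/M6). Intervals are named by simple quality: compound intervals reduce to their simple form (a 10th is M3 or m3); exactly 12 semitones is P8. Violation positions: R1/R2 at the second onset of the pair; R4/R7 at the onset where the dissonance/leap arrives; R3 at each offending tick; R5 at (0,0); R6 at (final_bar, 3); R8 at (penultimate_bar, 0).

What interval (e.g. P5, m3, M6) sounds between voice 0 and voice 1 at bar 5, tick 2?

voice 0=C3 voice 1=E3 -> M3

M3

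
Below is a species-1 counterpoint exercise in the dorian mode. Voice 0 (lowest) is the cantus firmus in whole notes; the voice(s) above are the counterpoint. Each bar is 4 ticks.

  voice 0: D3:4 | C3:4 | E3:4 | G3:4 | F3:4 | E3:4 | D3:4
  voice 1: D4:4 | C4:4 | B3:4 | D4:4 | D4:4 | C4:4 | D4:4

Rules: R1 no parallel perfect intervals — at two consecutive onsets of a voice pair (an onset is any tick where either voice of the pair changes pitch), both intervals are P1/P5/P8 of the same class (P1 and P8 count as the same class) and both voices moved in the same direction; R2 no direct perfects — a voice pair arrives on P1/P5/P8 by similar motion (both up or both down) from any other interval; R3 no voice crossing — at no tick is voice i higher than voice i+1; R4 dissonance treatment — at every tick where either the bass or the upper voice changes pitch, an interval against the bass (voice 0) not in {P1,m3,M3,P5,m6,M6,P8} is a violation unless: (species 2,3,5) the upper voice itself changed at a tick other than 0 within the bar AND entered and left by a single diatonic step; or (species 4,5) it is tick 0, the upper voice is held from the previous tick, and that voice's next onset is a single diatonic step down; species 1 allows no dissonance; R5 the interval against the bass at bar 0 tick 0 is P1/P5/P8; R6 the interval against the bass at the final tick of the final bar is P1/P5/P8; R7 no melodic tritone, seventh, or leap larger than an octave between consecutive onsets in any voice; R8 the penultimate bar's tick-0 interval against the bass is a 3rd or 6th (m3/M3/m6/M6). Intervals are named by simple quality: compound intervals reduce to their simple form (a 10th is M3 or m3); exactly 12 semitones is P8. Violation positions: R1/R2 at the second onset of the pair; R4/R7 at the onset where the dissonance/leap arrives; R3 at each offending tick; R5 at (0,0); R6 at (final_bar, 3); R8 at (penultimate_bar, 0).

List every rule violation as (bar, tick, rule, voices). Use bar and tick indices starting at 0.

bar 0: v0=D3 v1=D4 downbeat P8
bar 1: v0=C3 v1=C4 downbeat P8
bar 2: v0=E3 v1=B3 downbeat P5
bar 3: v0=G3 v1=D4 downbeat P5
bar 4: v0=F3 v1=D4 downbeat M6
bar 5: v0=E3 v1=C4 downbeat m6
bar 6: v0=D3 v1=D4 downbeat P8
  -> R1 @ bar 1 tick 0 v(0, 1): D3/D4 P8 -> C3/C4 P8 similar
  -> R1 @ bar 3 tick 0 v(0, 1): E3/B3 P5 -> G3/D4 P5 similar

(1, 0, R1, (0, 1))
(3, 0, R1, (0, 1))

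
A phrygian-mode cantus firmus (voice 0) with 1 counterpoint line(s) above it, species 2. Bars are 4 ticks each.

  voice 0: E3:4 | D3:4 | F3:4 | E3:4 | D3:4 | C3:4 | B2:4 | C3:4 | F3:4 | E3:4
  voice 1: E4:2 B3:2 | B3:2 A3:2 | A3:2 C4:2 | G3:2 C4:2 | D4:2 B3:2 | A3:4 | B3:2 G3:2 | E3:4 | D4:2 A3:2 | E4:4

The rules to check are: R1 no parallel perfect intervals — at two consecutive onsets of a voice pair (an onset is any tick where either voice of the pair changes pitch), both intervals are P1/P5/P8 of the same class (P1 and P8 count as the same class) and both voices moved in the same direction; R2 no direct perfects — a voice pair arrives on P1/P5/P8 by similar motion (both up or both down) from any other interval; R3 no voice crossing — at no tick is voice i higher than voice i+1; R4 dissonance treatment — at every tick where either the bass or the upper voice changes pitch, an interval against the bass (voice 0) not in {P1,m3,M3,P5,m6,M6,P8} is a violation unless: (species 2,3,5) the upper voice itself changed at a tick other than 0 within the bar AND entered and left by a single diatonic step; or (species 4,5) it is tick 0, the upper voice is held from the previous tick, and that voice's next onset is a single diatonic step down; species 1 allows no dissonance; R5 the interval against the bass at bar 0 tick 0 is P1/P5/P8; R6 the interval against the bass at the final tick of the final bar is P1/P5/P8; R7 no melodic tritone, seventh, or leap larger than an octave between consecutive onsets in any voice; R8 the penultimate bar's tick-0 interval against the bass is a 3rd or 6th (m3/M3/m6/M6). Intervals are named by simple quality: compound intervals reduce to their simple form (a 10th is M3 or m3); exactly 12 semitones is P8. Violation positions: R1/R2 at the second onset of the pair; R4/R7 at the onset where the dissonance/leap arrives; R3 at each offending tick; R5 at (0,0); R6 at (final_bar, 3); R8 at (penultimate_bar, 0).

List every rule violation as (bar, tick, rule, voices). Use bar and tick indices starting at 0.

bar 0: v0=E3 v1=E4 downbeat P8
bar 1: v0=D3 v1=B3 downbeat M6
bar 2: v0=F3 v1=A3 downbeat M3
bar 3: v0=E3 v1=G3 downbeat m3
bar 4: v0=D3 v1=D4 downbeat P8
bar 5: v0=C3 v1=A3 downbeat M6
bar 6: v0=B2 v1=B3 downbeat P8
bar 7: v0=C3 v1=E3 downbeat M3
bar 8: v0=F3 v1=D4 downbeat M6
bar 9: v0=E3 v1=E4 downbeat P8
  -> R7 @ bar 8 tick 0 v(1,): E3->D4 leap 10st

(8, 0, R7, (1,))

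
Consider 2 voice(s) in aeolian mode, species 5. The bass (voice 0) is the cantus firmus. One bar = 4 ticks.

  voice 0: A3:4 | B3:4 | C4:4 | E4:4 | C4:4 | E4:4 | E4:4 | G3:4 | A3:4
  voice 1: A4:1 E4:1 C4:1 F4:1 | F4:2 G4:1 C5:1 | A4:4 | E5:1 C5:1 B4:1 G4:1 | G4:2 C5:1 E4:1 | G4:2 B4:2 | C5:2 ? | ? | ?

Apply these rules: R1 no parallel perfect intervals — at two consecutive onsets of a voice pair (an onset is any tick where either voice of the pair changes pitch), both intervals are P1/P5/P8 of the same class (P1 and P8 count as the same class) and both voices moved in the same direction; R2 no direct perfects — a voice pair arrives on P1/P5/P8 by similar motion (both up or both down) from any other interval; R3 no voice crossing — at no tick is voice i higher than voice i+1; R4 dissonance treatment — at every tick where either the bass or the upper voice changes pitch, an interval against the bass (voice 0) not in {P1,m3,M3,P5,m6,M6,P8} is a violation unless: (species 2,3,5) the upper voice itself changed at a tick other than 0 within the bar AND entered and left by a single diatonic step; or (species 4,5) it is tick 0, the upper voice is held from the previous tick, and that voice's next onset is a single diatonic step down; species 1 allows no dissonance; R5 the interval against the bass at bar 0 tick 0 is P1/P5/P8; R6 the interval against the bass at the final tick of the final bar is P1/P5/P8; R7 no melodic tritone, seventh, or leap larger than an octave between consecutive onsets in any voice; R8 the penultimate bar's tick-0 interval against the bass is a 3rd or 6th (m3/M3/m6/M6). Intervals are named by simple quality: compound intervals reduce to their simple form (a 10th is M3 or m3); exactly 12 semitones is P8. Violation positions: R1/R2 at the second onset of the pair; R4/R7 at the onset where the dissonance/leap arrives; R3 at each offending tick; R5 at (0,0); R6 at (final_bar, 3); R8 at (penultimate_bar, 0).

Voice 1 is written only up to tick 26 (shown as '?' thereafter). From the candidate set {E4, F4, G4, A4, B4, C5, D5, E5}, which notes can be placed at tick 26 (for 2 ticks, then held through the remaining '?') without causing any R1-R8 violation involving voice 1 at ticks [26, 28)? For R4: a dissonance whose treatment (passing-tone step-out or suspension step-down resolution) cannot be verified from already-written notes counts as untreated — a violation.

E4: legal
F4: violates R4
G4: legal
A4: violates R4
B4: legal
C5: legal
D5: violates R4
E5: legal

{B4, C5, E4, E5, G4}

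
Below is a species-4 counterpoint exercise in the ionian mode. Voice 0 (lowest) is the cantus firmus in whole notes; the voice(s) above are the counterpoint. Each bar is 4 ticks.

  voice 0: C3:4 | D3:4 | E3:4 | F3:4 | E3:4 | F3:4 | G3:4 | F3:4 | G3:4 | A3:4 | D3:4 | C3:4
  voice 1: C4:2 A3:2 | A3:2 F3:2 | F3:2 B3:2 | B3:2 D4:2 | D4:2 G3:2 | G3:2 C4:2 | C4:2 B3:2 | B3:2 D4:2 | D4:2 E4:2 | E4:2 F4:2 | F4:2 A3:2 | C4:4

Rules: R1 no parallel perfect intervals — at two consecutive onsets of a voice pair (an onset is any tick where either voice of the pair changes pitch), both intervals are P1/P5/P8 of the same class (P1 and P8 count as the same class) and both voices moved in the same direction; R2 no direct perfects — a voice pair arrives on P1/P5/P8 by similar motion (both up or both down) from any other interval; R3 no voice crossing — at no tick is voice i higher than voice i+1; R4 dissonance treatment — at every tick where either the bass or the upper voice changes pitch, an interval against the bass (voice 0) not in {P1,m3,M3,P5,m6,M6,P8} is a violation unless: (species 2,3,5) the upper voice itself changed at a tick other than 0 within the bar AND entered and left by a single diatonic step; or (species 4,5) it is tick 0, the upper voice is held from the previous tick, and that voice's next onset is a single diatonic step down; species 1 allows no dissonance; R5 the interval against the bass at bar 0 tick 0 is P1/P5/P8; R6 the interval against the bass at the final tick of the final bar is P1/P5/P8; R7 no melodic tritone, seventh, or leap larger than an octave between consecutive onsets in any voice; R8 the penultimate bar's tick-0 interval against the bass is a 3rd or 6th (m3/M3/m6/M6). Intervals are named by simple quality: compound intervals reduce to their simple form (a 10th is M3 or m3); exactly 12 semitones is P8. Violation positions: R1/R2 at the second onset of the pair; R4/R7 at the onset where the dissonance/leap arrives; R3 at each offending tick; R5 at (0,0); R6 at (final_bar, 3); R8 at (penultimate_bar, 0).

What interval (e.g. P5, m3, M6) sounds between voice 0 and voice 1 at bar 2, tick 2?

voice 0=E3 voice 1=B3 -> P5

P5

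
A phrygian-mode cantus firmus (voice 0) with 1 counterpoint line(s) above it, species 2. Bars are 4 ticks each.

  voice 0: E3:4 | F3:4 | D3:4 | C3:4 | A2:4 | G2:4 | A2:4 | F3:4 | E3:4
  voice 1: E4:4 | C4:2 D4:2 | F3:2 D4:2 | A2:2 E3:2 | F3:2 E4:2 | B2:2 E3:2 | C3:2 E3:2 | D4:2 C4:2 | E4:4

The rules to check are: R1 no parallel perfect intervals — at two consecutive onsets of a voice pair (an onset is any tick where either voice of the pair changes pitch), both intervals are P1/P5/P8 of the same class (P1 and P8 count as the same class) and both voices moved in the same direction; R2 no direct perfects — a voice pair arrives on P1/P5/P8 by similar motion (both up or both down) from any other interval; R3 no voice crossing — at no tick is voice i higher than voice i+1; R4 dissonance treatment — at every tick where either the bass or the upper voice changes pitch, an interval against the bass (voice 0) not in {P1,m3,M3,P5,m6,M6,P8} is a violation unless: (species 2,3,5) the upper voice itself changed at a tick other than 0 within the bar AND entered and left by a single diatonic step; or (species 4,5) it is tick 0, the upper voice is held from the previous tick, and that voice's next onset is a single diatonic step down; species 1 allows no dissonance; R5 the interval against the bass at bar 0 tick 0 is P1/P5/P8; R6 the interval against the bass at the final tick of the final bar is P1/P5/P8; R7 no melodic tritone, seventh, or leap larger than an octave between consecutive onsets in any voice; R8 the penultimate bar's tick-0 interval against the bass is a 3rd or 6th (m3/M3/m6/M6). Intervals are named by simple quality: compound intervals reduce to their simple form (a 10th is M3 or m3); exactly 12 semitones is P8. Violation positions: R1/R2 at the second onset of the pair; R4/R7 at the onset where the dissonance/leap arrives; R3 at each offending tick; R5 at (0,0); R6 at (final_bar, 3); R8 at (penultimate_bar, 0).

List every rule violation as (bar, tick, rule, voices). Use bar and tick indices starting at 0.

bar 0: v0=E3 v1=E4 downbeat P8
bar 1: v0=F3 v1=C4 downbeat P5
bar 2: v0=D3 v1=F3 downbeat m3
bar 3: v0=C3 v1=A2 downbeat m3
bar 4: v0=A2 v1=F3 downbeat m6
bar 5: v0=G2 v1=B2 downbeat M3
bar 6: v0=A2 v1=C3 downbeat m3
bar 7: v0=F3 v1=D4 downbeat M6
bar 8: v0=E3 v1=E4 downbeat P8
  -> R3 @ bar 3 tick 0 v(0, 1): C3 above A2
  -> R7 @ bar 3 tick 0 v(1,): D4->A2 leap 17st
  -> R3 @ bar 3 tick 1 v(0, 1): C3 above A2
  -> R7 @ bar 4 tick 2 v(1,): F3->E4 leap 11st
  -> R7 @ bar 5 tick 0 v(1,): E4->B2 leap 17st
  -> R7 @ bar 7 tick 0 v(1,): E3->D4 leap 10st

(3, 0, R3, (0, 1))
(3, 0, R7, (1,))
(3, 1, R3, (0, 1))
(4, 2, R7, (1,))
(5, 0, R7, (1,))
(7, 0, R7, (1,))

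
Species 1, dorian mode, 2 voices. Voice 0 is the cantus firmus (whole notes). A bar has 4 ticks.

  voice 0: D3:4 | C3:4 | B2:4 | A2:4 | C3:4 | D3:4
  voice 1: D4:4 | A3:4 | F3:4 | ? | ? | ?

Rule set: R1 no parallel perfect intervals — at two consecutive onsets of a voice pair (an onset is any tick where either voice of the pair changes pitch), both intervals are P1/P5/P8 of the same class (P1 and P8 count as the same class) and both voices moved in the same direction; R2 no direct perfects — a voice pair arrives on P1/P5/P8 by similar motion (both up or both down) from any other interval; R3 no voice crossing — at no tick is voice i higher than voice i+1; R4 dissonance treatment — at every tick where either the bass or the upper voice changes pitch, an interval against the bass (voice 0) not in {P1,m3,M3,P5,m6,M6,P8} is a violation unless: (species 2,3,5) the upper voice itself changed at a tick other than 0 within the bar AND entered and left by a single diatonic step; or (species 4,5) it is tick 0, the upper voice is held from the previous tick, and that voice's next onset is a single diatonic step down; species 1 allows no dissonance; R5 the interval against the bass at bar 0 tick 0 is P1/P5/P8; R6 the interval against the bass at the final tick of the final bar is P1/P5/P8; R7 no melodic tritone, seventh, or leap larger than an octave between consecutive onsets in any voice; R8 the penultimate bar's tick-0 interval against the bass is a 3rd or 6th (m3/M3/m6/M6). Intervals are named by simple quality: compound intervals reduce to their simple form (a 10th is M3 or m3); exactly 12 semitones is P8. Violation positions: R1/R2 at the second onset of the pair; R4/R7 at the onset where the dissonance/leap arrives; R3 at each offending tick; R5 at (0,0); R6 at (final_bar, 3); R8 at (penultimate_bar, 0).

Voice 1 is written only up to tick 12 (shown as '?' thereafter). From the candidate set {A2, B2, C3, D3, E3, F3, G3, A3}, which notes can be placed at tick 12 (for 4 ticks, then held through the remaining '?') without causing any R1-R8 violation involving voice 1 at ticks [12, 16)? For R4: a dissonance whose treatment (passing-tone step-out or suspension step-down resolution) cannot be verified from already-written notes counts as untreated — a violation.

{A3, C3, F3}

A2: violates R2
B2: violates R4,R7
C3: legal
D3: violates R4
E3: violates R2
F3: legal
G3: violates R4
A3: legal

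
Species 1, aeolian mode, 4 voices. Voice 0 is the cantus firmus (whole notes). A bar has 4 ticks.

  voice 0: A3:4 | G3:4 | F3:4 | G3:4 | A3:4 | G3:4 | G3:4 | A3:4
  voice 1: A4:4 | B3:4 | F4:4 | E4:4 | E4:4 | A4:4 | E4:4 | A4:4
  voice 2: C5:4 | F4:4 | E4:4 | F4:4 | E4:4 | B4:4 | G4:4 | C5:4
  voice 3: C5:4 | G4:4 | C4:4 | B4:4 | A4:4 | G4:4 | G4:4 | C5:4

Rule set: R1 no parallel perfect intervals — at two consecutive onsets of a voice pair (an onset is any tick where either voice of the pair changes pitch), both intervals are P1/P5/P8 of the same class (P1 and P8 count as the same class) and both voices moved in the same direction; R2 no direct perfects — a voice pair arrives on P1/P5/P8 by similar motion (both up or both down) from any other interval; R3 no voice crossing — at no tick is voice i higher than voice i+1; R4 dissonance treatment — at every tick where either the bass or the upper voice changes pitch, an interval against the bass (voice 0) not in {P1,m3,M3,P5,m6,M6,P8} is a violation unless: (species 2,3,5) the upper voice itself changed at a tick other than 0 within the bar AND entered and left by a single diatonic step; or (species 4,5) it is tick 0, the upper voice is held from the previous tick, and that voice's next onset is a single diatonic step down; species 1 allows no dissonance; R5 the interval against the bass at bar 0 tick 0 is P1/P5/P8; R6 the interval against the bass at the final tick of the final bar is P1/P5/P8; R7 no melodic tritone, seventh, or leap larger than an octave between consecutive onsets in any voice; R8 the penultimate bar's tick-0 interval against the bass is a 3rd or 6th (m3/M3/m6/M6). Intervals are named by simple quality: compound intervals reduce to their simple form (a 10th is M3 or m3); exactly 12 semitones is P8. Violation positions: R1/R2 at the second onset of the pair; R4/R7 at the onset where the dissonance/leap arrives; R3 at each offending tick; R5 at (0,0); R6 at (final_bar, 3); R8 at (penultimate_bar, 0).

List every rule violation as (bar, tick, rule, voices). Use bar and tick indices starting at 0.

bar 0: v0=A3 v1=A4 v2=C5 v3=C5 downbeat m3
bar 1: v0=G3 v1=B3 v2=F4 v3=G4 downbeat P8
bar 2: v0=F3 v1=F4 v2=E4 v3=C4 downbeat P5
bar 3: v0=G3 v1=E4 v2=F4 v3=B4 downbeat M3
bar 4: v0=A3 v1=E4 v2=E4 v3=A4 downbeat P8
bar 5: v0=G3 v1=A4 v2=B4 v3=G4 downbeat P8
bar 6: v0=G3 v1=E4 v2=G4 v3=G4 downbeat P8
bar 7: v0=A3 v1=A4 v2=C5 v3=C5 downbeat m3
  -> R5 @ bar 0 tick 0 v(0, 2): opens on m3
  -> R5 @ bar 0 tick 0 v(0, 3): opens on m3
  -> R2 @ bar 1 tick 0 v(0, 3): A3/C5 m3 -> G3/G4 P8 similar
  -> R4 @ bar 1 tick 0 v(0, 2): G3/F4 m7 untreated
  -> R7 @ bar 1 tick 0 v(1,): A4->B3 leap 10st
  -> R2 @ bar 2 tick 0 v(0, 3): G3/G4 P8 -> F3/C4 P5 similar
  -> R3 @ bar 2 tick 0 v(1, 2): F4 above E4
  -> R3 @ bar 2 tick 0 v(2, 3): E4 above C4
  -> R4 @ bar 2 tick 0 v(0, 2): F3/E4 M7 untreated
  -> R7 @ bar 2 tick 0 v(1,): B3->F4 leap 6st
  -> R3 @ bar 2 tick 1 v(1, 2): F4 above E4
  -> R3 @ bar 2 tick 1 v(2, 3): E4 above C4
  -> R3 @ bar 2 tick 2 v(1, 2): F4 above E4
  -> R3 @ bar 2 tick 2 v(2, 3): E4 above C4
  -> R3 @ bar 2 tick 3 v(1, 2): F4 above E4
  -> R3 @ bar 2 tick 3 v(2, 3): E4 above C4
  -> R4 @ bar 3 tick 0 v(0, 2): G3/F4 m7 untreated
  -> R7 @ bar 3 tick 0 v(3,): C4->B4 leap 11st
  -> R1 @ bar 5 tick 0 v(0, 3): A3/A4 P8 -> G3/G4 P8 similar
  -> R3 @ bar 5 tick 0 v(2, 3): B4 above G4
  -> R4 @ bar 5 tick 0 v(0, 1): G3/A4 M2 untreated
  -> R3 @ bar 5 tick 1 v(2, 3): B4 above G4
  -> R3 @ bar 5 tick 2 v(2, 3): B4 above G4
  -> R3 @ bar 5 tick 3 v(2, 3): B4 above G4
  -> R8 @ bar 6 tick 0 v(0, 2): penult P8 not 3rd/6th
  -> R8 @ bar 6 tick 0 v(0, 3): penult P8 not 3rd/6th
  -> R1 @ bar 7 tick 0 v(2, 3): G4/G4 P1 -> C5/C5 P1 similar
  -> R2 @ bar 7 tick 0 v(0, 1): G3/E4 M6 -> A3/A4 P8 similar
  -> R6 @ bar 7 tick 3 v(0, 2): closes on m3
  -> R6 @ bar 7 tick 3 v(0, 3): closes on m3

(0, 0, R5, (0, 2))
(0, 0, R5, (0, 3))
(1, 0, R2, (0, 3))
(1, 0, R4, (0, 2))
(1, 0, R7, (1,))
(2, 0, R2, (0, 3))
(2, 0, R3, (1, 2))
(2, 0, R3, (2, 3))
(2, 0, R4, (0, 2))
(2, 0, R7, (1,))
(2, 1, R3, (1, 2))
(2, 1, R3, (2, 3))
(2, 2, R3, (1, 2))
(2, 2, R3, (2, 3))
(2, 3, R3, (1, 2))
(2, 3, R3, (2, 3))
(3, 0, R4, (0, 2))
(3, 0, R7, (3,))
(5, 0, R1, (0, 3))
(5, 0, R3, (2, 3))
(5, 0, R4, (0, 1))
(5, 1, R3, (2, 3))
(5, 2, R3, (2, 3))
(5, 3, R3, (2, 3))
(6, 0, R8, (0, 2))
(6, 0, R8, (0, 3))
(7, 0, R1, (2, 3))
(7, 0, R2, (0, 1))
(7, 3, R6, (0, 2))
(7, 3, R6, (0, 3))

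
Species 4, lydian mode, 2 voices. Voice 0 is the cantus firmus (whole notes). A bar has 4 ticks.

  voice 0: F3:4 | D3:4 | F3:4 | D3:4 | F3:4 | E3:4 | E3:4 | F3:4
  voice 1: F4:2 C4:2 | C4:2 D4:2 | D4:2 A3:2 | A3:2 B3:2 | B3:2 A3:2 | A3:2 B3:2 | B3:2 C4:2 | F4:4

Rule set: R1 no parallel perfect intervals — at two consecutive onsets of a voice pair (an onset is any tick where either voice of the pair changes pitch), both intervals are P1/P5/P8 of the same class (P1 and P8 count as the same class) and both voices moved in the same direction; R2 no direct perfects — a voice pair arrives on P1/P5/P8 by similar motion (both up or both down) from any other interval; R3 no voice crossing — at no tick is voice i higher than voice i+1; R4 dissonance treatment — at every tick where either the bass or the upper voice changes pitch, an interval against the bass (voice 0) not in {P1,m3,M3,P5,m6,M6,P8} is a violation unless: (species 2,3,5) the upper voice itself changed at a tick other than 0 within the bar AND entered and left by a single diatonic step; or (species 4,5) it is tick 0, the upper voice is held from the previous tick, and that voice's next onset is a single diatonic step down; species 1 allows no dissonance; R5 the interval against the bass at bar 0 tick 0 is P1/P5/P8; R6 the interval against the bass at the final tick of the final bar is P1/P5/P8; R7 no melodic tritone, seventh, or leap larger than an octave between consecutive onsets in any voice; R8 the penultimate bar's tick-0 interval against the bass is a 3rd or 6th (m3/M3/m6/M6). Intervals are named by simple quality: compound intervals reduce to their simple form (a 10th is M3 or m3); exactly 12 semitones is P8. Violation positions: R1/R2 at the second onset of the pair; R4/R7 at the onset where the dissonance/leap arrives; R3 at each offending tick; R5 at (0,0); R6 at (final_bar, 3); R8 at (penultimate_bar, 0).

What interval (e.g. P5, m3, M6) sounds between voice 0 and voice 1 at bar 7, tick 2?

voice 0=F3 voice 1=F4 -> P8

P8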